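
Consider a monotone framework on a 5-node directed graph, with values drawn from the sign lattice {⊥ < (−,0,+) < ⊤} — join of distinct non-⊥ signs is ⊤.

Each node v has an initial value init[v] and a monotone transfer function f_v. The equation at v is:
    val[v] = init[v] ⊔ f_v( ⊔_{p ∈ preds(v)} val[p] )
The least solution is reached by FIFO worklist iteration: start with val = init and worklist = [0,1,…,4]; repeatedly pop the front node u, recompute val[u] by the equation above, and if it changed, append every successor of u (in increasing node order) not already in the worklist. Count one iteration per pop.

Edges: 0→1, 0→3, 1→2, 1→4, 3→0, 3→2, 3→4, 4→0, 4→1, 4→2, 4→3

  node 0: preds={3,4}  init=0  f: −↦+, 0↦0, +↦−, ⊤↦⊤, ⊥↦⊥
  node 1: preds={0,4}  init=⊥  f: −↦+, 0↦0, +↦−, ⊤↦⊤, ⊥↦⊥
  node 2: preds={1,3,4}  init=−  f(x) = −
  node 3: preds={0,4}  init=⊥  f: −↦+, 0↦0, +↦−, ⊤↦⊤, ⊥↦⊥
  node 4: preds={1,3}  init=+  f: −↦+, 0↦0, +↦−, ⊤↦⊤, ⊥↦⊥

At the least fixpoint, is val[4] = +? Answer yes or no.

Trace (9 dequeues):
  [1] u=0 | in + | out ⊤ | prev 0 | push {}
  [2] u=1 | in ⊤ | out ⊤ | prev ⊥ | push {}
  [3] u=2 | in ⊤ | out − | ==
  [4] u=3 | in ⊤ | out ⊤ | prev ⊥ | push {0,2}
  [5] u=4 | in ⊤ | out ⊤ | prev + | push {1,3}
  [6] u=0 | in ⊤ | out ⊤ | ==
  [7] u=2 | in ⊤ | out − | ==
  [8] u=1 | in ⊤ | out ⊤ | ==
  [9] u=3 | in ⊤ | out ⊤ | ==

Converged values:
  [0] ⊤
  [1] ⊤
  [2] −
  [3] ⊤
  [4] ⊤

no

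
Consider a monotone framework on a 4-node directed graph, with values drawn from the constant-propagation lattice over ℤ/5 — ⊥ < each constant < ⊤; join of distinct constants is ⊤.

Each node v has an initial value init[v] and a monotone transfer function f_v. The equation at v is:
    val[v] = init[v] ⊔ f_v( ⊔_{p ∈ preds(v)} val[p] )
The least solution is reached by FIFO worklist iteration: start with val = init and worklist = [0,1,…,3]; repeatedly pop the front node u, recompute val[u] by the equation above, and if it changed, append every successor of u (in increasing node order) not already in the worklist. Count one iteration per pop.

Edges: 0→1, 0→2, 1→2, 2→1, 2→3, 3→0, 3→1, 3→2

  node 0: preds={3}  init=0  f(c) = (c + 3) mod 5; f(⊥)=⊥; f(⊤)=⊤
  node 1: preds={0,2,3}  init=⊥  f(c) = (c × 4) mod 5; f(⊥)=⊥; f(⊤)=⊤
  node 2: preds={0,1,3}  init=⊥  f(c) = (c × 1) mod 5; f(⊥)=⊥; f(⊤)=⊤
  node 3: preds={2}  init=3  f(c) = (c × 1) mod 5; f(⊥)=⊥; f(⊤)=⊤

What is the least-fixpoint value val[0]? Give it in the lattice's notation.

⊤

Worklist (7 pops):
  #1 pop 0: in=3 → ⊤ (was 0); enqueue []
  #2 pop 1: in=⊤ → ⊤ (was ⊥); enqueue []
  #3 pop 2: in=⊤ → ⊤ (was ⊥); enqueue [1]
  #4 pop 3: in=⊤ → ⊤ (was 3); enqueue [0,2]
  #5 pop 1: in=⊤ → ⊤ (no change)
  #6 pop 0: in=⊤ → ⊤ (no change)
  #7 pop 2: in=⊤ → ⊤ (no change)

Fixpoint:
  val[0] = ⊤
  val[1] = ⊤
  val[2] = ⊤
  val[3] = ⊤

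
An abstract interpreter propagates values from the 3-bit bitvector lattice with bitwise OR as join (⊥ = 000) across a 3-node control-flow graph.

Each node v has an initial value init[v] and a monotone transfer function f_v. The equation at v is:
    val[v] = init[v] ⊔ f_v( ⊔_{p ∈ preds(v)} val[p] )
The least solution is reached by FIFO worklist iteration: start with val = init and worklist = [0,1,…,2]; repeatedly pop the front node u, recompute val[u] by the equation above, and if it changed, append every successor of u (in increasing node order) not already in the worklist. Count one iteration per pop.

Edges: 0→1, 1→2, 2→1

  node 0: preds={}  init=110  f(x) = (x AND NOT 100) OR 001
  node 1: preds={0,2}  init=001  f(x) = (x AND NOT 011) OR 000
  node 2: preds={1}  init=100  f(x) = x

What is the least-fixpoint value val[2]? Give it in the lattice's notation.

Trace (4 dequeues):
  [1] u=0 | in 000 | out 111 | prev 110 | push {}
  [2] u=1 | in 111 | out 101 | prev 001 | push {}
  [3] u=2 | in 101 | out 101 | prev 100 | push {1}
  [4] u=1 | in 111 | out 101 | ==

Converged values:
  [0] 111
  [1] 101
  [2] 101

101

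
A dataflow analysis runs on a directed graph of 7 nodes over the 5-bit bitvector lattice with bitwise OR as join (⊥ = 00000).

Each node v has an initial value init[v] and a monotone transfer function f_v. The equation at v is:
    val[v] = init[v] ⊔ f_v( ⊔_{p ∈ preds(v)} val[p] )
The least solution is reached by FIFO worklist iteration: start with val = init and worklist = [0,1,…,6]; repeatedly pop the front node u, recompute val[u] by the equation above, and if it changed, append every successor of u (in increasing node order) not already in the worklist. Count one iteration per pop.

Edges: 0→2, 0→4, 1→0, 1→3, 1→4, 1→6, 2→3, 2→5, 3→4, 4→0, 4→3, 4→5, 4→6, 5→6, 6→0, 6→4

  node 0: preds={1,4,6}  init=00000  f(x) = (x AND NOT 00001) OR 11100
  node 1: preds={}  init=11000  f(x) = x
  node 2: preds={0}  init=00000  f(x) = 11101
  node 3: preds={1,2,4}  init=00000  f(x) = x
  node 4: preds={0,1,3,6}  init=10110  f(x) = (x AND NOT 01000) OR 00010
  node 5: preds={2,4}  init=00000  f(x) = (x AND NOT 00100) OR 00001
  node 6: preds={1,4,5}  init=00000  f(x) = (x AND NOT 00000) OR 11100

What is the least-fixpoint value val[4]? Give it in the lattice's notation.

Iteration log — 10 steps:
  step 1. node 0  ⊔preds=11110  new=11110  old=00000  +wl: 
  step 2. node 1  ⊔preds=00000  new=11000  stable
  step 3. node 2  ⊔preds=11110  new=11101  old=00000  +wl: 
  step 4. node 3  ⊔preds=11111  new=11111  old=00000  +wl: 
  step 5. node 4  ⊔preds=11111  new=10111  old=10110  +wl: 0,3
  step 6. node 5  ⊔preds=11111  new=11011  old=00000  +wl: 
  step 7. node 6  ⊔preds=11111  new=11111  old=00000  +wl: 4
  step 8. node 0  ⊔preds=11111  new=11110  stable
  step 9. node 3  ⊔preds=11111  new=11111  stable
  step 10. node 4  ⊔preds=11111  new=10111  stable

Least fixpoint reached:
  node 0: 11110
  node 1: 11000
  node 2: 11101
  node 3: 11111
  node 4: 10111
  node 5: 11011
  node 6: 11111

10111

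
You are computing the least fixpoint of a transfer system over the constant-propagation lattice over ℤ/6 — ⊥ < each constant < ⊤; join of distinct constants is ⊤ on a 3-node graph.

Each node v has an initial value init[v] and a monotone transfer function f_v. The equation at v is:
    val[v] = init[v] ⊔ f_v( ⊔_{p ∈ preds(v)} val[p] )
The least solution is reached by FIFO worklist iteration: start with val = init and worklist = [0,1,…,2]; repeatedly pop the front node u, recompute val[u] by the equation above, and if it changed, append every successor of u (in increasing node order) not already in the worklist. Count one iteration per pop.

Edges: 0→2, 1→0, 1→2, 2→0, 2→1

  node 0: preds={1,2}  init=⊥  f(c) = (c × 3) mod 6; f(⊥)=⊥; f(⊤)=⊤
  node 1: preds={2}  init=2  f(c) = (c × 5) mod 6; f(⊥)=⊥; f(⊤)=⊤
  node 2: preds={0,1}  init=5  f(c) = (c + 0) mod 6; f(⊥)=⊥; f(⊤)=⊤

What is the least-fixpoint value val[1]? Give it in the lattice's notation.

⊤

Trace (5 dequeues):
  [1] u=0 | in ⊤ | out ⊤ | prev ⊥ | push {}
  [2] u=1 | in 5 | out ⊤ | prev 2 | push {0}
  [3] u=2 | in ⊤ | out ⊤ | prev 5 | push {1}
  [4] u=0 | in ⊤ | out ⊤ | ==
  [5] u=1 | in ⊤ | out ⊤ | ==

Converged values:
  [0] ⊤
  [1] ⊤
  [2] ⊤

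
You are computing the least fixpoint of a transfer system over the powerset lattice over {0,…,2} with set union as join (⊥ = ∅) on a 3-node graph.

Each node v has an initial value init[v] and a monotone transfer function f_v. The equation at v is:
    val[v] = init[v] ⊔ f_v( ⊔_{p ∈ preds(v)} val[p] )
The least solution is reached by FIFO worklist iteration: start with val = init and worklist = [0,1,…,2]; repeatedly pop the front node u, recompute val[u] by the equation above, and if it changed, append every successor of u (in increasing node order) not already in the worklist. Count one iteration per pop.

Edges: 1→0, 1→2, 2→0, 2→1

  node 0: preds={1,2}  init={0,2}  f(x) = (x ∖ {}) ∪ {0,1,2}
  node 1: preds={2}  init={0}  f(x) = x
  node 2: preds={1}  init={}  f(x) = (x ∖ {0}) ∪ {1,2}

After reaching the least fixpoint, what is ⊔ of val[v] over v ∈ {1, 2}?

{0,1,2}

Iteration log — 7 steps:
  step 1. node 0  ⊔preds={0}  new={0,1,2}  old={0,2}  +wl: 
  step 2. node 1  ⊔preds={}  new={0}  stable
  step 3. node 2  ⊔preds={0}  new={1,2}  old={}  +wl: 0,1
  step 4. node 0  ⊔preds={0,1,2}  new={0,1,2}  stable
  step 5. node 1  ⊔preds={1,2}  new={0,1,2}  old={0}  +wl: 0,2
  step 6. node 0  ⊔preds={0,1,2}  new={0,1,2}  stable
  step 7. node 2  ⊔preds={0,1,2}  new={1,2}  stable

Least fixpoint reached:
  node 0: {0,1,2}
  node 1: {0,1,2}
  node 2: {1,2}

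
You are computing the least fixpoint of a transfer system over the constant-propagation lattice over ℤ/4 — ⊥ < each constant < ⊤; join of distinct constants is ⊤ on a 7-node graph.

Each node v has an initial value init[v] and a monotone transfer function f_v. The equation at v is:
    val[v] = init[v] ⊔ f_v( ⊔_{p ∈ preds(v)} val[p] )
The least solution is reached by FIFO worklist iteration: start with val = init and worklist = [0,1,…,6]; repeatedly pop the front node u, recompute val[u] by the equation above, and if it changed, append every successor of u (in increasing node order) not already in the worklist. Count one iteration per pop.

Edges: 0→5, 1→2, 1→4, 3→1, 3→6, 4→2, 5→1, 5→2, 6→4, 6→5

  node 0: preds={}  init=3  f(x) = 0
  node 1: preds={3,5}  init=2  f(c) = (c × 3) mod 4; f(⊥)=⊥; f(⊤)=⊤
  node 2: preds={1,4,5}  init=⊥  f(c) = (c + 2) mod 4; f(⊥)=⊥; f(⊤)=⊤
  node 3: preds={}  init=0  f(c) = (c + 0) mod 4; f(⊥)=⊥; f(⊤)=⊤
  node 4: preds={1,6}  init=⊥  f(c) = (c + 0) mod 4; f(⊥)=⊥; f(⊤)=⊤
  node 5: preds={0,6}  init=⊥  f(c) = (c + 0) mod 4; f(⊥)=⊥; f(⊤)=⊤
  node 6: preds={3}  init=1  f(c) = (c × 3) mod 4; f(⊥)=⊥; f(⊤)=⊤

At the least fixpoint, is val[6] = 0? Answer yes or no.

no

Trace (11 dequeues):
  [1] u=0 | in ⊥ | out ⊤ | prev 3 | push {}
  [2] u=1 | in 0 | out ⊤ | prev 2 | push {}
  [3] u=2 | in ⊤ | out ⊤ | prev ⊥ | push {}
  [4] u=3 | in ⊥ | out 0 | ==
  [5] u=4 | in ⊤ | out ⊤ | prev ⊥ | push {2}
  [6] u=5 | in ⊤ | out ⊤ | prev ⊥ | push {1}
  [7] u=6 | in 0 | out ⊤ | prev 1 | push {4,5}
  [8] u=2 | in ⊤ | out ⊤ | ==
  [9] u=1 | in ⊤ | out ⊤ | ==
  [10] u=4 | in ⊤ | out ⊤ | ==
  [11] u=5 | in ⊤ | out ⊤ | ==

Converged values:
  [0] ⊤
  [1] ⊤
  [2] ⊤
  [3] 0
  [4] ⊤
  [5] ⊤
  [6] ⊤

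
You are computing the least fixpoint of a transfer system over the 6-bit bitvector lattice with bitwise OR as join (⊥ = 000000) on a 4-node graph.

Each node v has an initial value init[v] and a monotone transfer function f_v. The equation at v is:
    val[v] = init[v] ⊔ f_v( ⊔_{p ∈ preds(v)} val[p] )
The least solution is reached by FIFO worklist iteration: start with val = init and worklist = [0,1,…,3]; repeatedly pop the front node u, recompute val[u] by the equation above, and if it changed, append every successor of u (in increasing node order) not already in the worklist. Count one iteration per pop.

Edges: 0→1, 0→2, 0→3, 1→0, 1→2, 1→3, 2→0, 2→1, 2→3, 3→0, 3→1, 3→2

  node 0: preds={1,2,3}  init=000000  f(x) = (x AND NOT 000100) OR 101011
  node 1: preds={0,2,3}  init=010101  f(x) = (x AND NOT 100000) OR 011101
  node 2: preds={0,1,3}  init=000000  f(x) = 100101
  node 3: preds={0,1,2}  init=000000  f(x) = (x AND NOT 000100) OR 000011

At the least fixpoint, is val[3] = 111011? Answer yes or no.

Worklist (7 pops):
  #1 pop 0: in=010101 → 111011 (was 000000); enqueue []
  #2 pop 1: in=111011 → 011111 (was 010101); enqueue [0]
  #3 pop 2: in=111111 → 100101 (was 000000); enqueue [1]
  #4 pop 3: in=111111 → 111011 (was 000000); enqueue [2]
  #5 pop 0: in=111111 → 111011 (no change)
  #6 pop 1: in=111111 → 011111 (no change)
  #7 pop 2: in=111111 → 100101 (no change)

Fixpoint:
  val[0] = 111011
  val[1] = 011111
  val[2] = 100101
  val[3] = 111011

yes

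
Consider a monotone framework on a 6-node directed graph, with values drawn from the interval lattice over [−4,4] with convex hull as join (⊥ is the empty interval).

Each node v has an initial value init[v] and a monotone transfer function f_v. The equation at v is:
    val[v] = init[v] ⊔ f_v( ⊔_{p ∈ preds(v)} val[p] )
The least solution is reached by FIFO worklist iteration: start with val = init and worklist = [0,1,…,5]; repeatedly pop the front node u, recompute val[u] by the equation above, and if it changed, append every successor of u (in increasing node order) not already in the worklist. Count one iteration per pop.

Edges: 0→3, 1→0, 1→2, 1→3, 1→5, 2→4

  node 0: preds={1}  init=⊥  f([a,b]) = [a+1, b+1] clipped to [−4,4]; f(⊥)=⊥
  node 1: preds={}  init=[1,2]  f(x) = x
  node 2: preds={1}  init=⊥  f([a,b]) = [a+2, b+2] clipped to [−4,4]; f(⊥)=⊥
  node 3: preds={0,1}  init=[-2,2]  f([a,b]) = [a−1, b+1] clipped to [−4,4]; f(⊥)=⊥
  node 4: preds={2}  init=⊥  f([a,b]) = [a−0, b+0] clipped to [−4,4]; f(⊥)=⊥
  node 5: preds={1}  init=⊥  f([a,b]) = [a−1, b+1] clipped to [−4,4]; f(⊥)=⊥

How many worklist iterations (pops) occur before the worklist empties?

Worklist (6 pops):
  #1 pop 0: in=[1,2] → [2,3] (was ⊥); enqueue []
  #2 pop 1: in=⊥ → [1,2] (no change)
  #3 pop 2: in=[1,2] → [3,4] (was ⊥); enqueue []
  #4 pop 3: in=[1,3] → [-2,4] (was [-2,2]); enqueue []
  #5 pop 4: in=[3,4] → [3,4] (was ⊥); enqueue []
  #6 pop 5: in=[1,2] → [0,3] (was ⊥); enqueue []

Fixpoint:
  val[0] = [2,3]
  val[1] = [1,2]
  val[2] = [3,4]
  val[3] = [-2,4]
  val[4] = [3,4]
  val[5] = [0,3]

6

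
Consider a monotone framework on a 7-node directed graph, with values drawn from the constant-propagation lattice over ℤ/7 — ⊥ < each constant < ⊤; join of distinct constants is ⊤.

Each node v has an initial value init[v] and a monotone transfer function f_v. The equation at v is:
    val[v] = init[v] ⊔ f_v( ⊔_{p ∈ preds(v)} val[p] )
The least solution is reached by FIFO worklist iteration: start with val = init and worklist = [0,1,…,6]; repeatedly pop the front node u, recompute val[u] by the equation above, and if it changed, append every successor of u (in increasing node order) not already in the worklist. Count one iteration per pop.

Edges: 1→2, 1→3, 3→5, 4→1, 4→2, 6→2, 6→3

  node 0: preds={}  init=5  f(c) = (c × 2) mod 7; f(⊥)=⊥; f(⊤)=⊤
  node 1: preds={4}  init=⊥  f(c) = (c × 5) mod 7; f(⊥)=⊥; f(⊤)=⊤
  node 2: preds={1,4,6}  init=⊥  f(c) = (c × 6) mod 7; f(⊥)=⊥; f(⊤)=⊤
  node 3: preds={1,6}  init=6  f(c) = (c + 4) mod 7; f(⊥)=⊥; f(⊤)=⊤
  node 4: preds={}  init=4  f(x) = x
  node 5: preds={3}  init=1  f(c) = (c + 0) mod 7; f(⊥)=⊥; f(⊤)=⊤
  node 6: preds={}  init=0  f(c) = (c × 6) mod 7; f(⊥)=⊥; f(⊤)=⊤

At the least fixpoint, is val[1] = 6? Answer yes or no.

yes

Trace (7 dequeues):
  [1] u=0 | in ⊥ | out 5 | ==
  [2] u=1 | in 4 | out 6 | prev ⊥ | push {}
  [3] u=2 | in ⊤ | out ⊤ | prev ⊥ | push {}
  [4] u=3 | in ⊤ | out ⊤ | prev 6 | push {}
  [5] u=4 | in ⊥ | out 4 | ==
  [6] u=5 | in ⊤ | out ⊤ | prev 1 | push {}
  [7] u=6 | in ⊥ | out 0 | ==

Converged values:
  [0] 5
  [1] 6
  [2] ⊤
  [3] ⊤
  [4] 4
  [5] ⊤
  [6] 0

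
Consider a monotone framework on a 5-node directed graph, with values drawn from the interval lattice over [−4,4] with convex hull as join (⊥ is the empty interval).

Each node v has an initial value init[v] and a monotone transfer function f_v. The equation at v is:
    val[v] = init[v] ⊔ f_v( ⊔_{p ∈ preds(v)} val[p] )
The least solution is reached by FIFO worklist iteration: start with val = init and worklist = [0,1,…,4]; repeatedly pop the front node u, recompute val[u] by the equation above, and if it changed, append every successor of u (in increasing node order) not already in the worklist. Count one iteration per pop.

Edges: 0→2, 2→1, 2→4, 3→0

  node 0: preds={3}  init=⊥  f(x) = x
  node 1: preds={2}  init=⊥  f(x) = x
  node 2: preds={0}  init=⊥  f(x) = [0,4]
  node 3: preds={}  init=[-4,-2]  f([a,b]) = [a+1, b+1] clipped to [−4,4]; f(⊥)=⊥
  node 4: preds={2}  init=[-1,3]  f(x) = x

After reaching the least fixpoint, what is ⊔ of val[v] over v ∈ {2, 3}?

Worklist (6 pops):
  #1 pop 0: in=[-4,-2] → [-4,-2] (was ⊥); enqueue []
  #2 pop 1: in=⊥ → ⊥ (no change)
  #3 pop 2: in=[-4,-2] → [0,4] (was ⊥); enqueue [1]
  #4 pop 3: in=⊥ → [-4,-2] (no change)
  #5 pop 4: in=[0,4] → [-1,4] (was [-1,3]); enqueue []
  #6 pop 1: in=[0,4] → [0,4] (was ⊥); enqueue []

Fixpoint:
  val[0] = [-4,-2]
  val[1] = [0,4]
  val[2] = [0,4]
  val[3] = [-4,-2]
  val[4] = [-1,4]

[-4,4]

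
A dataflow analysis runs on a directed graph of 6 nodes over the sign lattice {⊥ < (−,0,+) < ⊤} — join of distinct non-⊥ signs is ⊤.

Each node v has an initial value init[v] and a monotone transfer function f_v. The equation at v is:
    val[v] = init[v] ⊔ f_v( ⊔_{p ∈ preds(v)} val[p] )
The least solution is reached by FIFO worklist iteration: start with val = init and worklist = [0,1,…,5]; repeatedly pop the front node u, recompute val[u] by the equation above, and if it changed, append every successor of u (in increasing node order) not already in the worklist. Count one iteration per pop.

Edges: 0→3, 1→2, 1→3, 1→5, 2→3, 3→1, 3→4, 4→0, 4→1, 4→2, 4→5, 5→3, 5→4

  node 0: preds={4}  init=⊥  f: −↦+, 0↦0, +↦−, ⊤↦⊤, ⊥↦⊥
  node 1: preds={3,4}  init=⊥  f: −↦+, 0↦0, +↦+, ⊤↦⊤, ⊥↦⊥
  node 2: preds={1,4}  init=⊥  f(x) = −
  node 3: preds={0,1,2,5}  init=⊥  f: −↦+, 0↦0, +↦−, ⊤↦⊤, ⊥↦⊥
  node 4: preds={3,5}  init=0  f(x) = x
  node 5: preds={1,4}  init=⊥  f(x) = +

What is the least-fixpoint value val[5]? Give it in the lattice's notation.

Trace (12 dequeues):
  [1] u=0 | in 0 | out 0 | prev ⊥ | push {}
  [2] u=1 | in 0 | out 0 | prev ⊥ | push {}
  [3] u=2 | in 0 | out − | prev ⊥ | push {}
  [4] u=3 | in ⊤ | out ⊤ | prev ⊥ | push {1}
  [5] u=4 | in ⊤ | out ⊤ | prev 0 | push {0,2}
  [6] u=5 | in ⊤ | out + | prev ⊥ | push {3,4}
  [7] u=1 | in ⊤ | out ⊤ | prev 0 | push {5}
  [8] u=0 | in ⊤ | out ⊤ | prev 0 | push {}
  [9] u=2 | in ⊤ | out − | ==
  [10] u=3 | in ⊤ | out ⊤ | ==
  [11] u=4 | in ⊤ | out ⊤ | ==
  [12] u=5 | in ⊤ | out + | ==

Converged values:
  [0] ⊤
  [1] ⊤
  [2] −
  [3] ⊤
  [4] ⊤
  [5] +

+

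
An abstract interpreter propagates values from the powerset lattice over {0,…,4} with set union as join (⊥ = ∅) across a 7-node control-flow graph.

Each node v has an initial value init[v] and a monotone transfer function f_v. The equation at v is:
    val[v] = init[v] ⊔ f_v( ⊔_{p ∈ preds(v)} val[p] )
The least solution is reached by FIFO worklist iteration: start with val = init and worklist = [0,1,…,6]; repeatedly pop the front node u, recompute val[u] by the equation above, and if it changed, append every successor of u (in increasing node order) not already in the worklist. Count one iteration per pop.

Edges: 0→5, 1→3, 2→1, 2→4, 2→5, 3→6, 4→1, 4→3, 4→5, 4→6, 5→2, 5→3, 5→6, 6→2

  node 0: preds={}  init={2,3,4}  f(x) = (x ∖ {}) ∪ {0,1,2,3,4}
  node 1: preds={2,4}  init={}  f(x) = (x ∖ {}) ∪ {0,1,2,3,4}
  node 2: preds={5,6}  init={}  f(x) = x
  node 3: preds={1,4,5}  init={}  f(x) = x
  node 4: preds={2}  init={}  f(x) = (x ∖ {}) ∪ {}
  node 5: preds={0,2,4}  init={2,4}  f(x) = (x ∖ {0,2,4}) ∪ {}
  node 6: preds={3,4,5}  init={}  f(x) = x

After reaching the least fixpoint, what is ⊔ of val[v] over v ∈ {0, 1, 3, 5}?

Worklist (16 pops):
  #1 pop 0: in={} → {0,1,2,3,4} (was {2,3,4}); enqueue []
  #2 pop 1: in={} → {0,1,2,3,4} (was {}); enqueue []
  #3 pop 2: in={2,4} → {2,4} (was {}); enqueue [1]
  #4 pop 3: in={0,1,2,3,4} → {0,1,2,3,4} (was {}); enqueue []
  #5 pop 4: in={2,4} → {2,4} (was {}); enqueue [3]
  #6 pop 5: in={0,1,2,3,4} → {1,2,3,4} (was {2,4}); enqueue [2]
  #7 pop 6: in={0,1,2,3,4} → {0,1,2,3,4} (was {}); enqueue []
  #8 pop 1: in={2,4} → {0,1,2,3,4} (no change)
  #9 pop 3: in={0,1,2,3,4} → {0,1,2,3,4} (no change)
  #10 pop 2: in={0,1,2,3,4} → {0,1,2,3,4} (was {2,4}); enqueue [1,4,5]
  #11 pop 1: in={0,1,2,3,4} → {0,1,2,3,4} (no change)
  #12 pop 4: in={0,1,2,3,4} → {0,1,2,3,4} (was {2,4}); enqueue [1,3,6]
  #13 pop 5: in={0,1,2,3,4} → {1,2,3,4} (no change)
  #14 pop 1: in={0,1,2,3,4} → {0,1,2,3,4} (no change)
  #15 pop 3: in={0,1,2,3,4} → {0,1,2,3,4} (no change)
  #16 pop 6: in={0,1,2,3,4} → {0,1,2,3,4} (no change)

Fixpoint:
  val[0] = {0,1,2,3,4}
  val[1] = {0,1,2,3,4}
  val[2] = {0,1,2,3,4}
  val[3] = {0,1,2,3,4}
  val[4] = {0,1,2,3,4}
  val[5] = {1,2,3,4}
  val[6] = {0,1,2,3,4}

{0,1,2,3,4}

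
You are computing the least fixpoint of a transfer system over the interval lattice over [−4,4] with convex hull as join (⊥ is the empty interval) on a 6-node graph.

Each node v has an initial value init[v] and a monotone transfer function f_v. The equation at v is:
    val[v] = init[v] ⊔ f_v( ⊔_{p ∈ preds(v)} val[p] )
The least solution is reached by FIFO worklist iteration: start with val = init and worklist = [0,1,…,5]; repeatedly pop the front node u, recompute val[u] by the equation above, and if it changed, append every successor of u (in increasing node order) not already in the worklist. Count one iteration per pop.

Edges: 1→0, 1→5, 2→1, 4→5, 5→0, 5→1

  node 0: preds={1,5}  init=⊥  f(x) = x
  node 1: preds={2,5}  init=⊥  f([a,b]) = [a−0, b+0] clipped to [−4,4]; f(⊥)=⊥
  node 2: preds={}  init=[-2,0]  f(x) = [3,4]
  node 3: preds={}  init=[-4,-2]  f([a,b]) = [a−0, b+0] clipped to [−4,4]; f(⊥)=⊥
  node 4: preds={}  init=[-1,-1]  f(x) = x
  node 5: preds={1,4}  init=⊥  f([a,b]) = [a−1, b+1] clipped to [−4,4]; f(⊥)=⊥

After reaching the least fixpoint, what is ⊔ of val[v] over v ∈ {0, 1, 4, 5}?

[-4,4]

Trace (14 dequeues):
  [1] u=0 | in ⊥ | out ⊥ | ==
  [2] u=1 | in [-2,0] | out [-2,0] | prev ⊥ | push {0}
  [3] u=2 | in ⊥ | out [-2,4] | prev [-2,0] | push {1}
  [4] u=3 | in ⊥ | out [-4,-2] | ==
  [5] u=4 | in ⊥ | out [-1,-1] | ==
  [6] u=5 | in [-2,0] | out [-3,1] | prev ⊥ | push {}
  [7] u=0 | in [-3,1] | out [-3,1] | prev ⊥ | push {}
  [8] u=1 | in [-3,4] | out [-3,4] | prev [-2,0] | push {0,5}
  [9] u=0 | in [-3,4] | out [-3,4] | prev [-3,1] | push {}
  [10] u=5 | in [-3,4] | out [-4,4] | prev [-3,1] | push {0,1}
  [11] u=0 | in [-4,4] | out [-4,4] | prev [-3,4] | push {}
  [12] u=1 | in [-4,4] | out [-4,4] | prev [-3,4] | push {0,5}
  [13] u=0 | in [-4,4] | out [-4,4] | ==
  [14] u=5 | in [-4,4] | out [-4,4] | ==

Converged values:
  [0] [-4,4]
  [1] [-4,4]
  [2] [-2,4]
  [3] [-4,-2]
  [4] [-1,-1]
  [5] [-4,4]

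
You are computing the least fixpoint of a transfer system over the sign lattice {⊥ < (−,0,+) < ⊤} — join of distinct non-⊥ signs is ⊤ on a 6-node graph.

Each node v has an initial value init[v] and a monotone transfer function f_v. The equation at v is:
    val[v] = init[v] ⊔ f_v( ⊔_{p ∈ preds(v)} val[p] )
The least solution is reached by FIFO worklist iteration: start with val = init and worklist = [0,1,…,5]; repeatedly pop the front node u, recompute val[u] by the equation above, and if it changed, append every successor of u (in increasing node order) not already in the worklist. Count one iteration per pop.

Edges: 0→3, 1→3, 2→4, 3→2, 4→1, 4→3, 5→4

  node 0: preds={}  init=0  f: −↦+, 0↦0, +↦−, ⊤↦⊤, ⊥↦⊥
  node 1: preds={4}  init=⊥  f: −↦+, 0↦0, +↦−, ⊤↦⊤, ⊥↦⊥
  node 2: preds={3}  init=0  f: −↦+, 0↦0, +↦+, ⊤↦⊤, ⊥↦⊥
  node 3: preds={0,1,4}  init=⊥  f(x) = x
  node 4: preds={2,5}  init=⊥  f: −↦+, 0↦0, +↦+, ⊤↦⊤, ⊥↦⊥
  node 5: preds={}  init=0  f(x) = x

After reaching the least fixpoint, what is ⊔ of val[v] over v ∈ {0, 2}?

0

Worklist (9 pops):
  #1 pop 0: in=⊥ → 0 (no change)
  #2 pop 1: in=⊥ → ⊥ (no change)
  #3 pop 2: in=⊥ → 0 (no change)
  #4 pop 3: in=0 → 0 (was ⊥); enqueue [2]
  #5 pop 4: in=0 → 0 (was ⊥); enqueue [1,3]
  #6 pop 5: in=⊥ → 0 (no change)
  #7 pop 2: in=0 → 0 (no change)
  #8 pop 1: in=0 → 0 (was ⊥); enqueue []
  #9 pop 3: in=0 → 0 (no change)

Fixpoint:
  val[0] = 0
  val[1] = 0
  val[2] = 0
  val[3] = 0
  val[4] = 0
  val[5] = 0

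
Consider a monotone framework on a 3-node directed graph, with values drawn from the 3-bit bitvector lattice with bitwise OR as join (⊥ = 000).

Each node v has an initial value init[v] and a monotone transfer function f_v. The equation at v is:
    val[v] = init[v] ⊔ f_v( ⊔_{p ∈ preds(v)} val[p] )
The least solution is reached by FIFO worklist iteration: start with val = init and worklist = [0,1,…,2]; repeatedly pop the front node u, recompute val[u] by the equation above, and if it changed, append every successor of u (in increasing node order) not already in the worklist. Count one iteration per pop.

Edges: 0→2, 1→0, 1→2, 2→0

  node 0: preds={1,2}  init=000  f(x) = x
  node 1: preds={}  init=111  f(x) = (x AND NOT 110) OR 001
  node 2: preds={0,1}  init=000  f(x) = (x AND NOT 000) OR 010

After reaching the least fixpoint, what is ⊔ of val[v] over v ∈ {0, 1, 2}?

111

Trace (4 dequeues):
  [1] u=0 | in 111 | out 111 | prev 000 | push {}
  [2] u=1 | in 000 | out 111 | ==
  [3] u=2 | in 111 | out 111 | prev 000 | push {0}
  [4] u=0 | in 111 | out 111 | ==

Converged values:
  [0] 111
  [1] 111
  [2] 111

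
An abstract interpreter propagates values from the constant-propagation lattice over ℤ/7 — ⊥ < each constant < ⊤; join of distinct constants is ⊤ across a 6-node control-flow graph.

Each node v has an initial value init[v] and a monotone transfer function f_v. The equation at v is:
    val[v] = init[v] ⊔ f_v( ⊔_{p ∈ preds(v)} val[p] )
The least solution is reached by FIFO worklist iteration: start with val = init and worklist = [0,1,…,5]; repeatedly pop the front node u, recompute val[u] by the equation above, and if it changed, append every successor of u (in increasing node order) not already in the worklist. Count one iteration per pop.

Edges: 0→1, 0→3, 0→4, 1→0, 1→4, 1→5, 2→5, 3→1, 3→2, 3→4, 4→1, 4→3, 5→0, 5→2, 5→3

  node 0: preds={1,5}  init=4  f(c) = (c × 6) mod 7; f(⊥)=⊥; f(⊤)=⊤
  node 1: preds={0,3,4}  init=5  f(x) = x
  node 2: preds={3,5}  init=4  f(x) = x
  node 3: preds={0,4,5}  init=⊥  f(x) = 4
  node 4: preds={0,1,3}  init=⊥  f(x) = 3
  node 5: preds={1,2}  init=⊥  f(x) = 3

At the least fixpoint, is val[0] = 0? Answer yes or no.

no

Iteration log — 11 steps:
  step 1. node 0  ⊔preds=5  new=⊤  old=4  +wl: 
  step 2. node 1  ⊔preds=⊤  new=⊤  old=5  +wl: 0
  step 3. node 2  ⊔preds=⊥  new=4  stable
  step 4. node 3  ⊔preds=⊤  new=4  old=⊥  +wl: 1,2
  step 5. node 4  ⊔preds=⊤  new=3  old=⊥  +wl: 3
  step 6. node 5  ⊔preds=⊤  new=3  old=⊥  +wl: 
  step 7. node 0  ⊔preds=⊤  new=⊤  stable
  step 8. node 1  ⊔preds=⊤  new=⊤  stable
  step 9. node 2  ⊔preds=⊤  new=⊤  old=4  +wl: 5
  step 10. node 3  ⊔preds=⊤  new=4  stable
  step 11. node 5  ⊔preds=⊤  new=3  stable

Least fixpoint reached:
  node 0: ⊤
  node 1: ⊤
  node 2: ⊤
  node 3: 4
  node 4: 3
  node 5: 3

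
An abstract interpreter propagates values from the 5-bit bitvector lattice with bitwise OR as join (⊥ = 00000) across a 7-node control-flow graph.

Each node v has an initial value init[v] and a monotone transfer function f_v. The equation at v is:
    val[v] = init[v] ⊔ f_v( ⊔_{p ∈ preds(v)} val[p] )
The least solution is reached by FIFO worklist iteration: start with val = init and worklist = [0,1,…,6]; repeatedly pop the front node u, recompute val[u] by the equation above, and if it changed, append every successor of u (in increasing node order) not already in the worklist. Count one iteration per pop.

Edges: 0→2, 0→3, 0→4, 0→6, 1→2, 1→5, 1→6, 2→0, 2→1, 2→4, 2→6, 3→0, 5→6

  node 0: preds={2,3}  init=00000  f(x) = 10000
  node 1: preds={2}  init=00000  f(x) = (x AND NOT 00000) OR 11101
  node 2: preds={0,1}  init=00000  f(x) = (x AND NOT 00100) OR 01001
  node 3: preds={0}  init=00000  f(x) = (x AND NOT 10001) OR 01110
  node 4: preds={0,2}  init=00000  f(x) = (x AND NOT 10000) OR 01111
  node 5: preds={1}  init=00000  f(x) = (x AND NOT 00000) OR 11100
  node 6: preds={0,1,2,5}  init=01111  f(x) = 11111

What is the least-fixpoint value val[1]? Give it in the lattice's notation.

11101

Worklist (9 pops):
  #1 pop 0: in=00000 → 10000 (was 00000); enqueue []
  #2 pop 1: in=00000 → 11101 (was 00000); enqueue []
  #3 pop 2: in=11101 → 11001 (was 00000); enqueue [0,1]
  #4 pop 3: in=10000 → 01110 (was 00000); enqueue []
  #5 pop 4: in=11001 → 01111 (was 00000); enqueue []
  #6 pop 5: in=11101 → 11101 (was 00000); enqueue []
  #7 pop 6: in=11101 → 11111 (was 01111); enqueue []
  #8 pop 0: in=11111 → 10000 (no change)
  #9 pop 1: in=11001 → 11101 (no change)

Fixpoint:
  val[0] = 10000
  val[1] = 11101
  val[2] = 11001
  val[3] = 01110
  val[4] = 01111
  val[5] = 11101
  val[6] = 11111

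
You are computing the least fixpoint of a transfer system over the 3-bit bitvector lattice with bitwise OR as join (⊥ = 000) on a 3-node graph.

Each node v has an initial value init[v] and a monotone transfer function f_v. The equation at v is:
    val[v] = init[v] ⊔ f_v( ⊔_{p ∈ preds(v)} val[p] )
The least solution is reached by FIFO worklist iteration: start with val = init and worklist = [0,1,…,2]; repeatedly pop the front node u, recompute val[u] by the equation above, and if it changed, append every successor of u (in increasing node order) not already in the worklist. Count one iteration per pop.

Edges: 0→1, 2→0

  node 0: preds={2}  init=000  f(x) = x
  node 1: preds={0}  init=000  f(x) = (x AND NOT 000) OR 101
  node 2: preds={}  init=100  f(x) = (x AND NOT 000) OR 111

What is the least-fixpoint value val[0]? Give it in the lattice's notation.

Iteration log — 5 steps:
  step 1. node 0  ⊔preds=100  new=100  old=000  +wl: 
  step 2. node 1  ⊔preds=100  new=101  old=000  +wl: 
  step 3. node 2  ⊔preds=000  new=111  old=100  +wl: 0
  step 4. node 0  ⊔preds=111  new=111  old=100  +wl: 1
  step 5. node 1  ⊔preds=111  new=111  old=101  +wl: 

Least fixpoint reached:
  node 0: 111
  node 1: 111
  node 2: 111

111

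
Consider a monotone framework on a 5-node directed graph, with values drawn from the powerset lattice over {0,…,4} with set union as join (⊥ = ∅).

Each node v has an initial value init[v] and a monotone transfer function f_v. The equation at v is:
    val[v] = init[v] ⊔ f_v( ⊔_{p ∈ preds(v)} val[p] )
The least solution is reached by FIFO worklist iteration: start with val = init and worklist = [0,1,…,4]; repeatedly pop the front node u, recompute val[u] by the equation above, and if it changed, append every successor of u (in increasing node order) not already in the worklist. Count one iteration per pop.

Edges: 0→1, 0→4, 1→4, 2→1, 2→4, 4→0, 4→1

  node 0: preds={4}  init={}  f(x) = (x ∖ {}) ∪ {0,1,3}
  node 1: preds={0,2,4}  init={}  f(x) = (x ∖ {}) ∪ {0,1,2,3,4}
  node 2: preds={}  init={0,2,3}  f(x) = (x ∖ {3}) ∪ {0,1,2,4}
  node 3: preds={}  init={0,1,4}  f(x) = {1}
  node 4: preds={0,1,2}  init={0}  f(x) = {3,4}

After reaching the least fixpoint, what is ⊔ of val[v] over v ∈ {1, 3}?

Worklist (9 pops):
  #1 pop 0: in={0} → {0,1,3} (was {}); enqueue []
  #2 pop 1: in={0,1,2,3} → {0,1,2,3,4} (was {}); enqueue []
  #3 pop 2: in={} → {0,1,2,3,4} (was {0,2,3}); enqueue [1]
  #4 pop 3: in={} → {0,1,4} (no change)
  #5 pop 4: in={0,1,2,3,4} → {0,3,4} (was {0}); enqueue [0]
  #6 pop 1: in={0,1,2,3,4} → {0,1,2,3,4} (no change)
  #7 pop 0: in={0,3,4} → {0,1,3,4} (was {0,1,3}); enqueue [1,4]
  #8 pop 1: in={0,1,2,3,4} → {0,1,2,3,4} (no change)
  #9 pop 4: in={0,1,2,3,4} → {0,3,4} (no change)

Fixpoint:
  val[0] = {0,1,3,4}
  val[1] = {0,1,2,3,4}
  val[2] = {0,1,2,3,4}
  val[3] = {0,1,4}
  val[4] = {0,3,4}

{0,1,2,3,4}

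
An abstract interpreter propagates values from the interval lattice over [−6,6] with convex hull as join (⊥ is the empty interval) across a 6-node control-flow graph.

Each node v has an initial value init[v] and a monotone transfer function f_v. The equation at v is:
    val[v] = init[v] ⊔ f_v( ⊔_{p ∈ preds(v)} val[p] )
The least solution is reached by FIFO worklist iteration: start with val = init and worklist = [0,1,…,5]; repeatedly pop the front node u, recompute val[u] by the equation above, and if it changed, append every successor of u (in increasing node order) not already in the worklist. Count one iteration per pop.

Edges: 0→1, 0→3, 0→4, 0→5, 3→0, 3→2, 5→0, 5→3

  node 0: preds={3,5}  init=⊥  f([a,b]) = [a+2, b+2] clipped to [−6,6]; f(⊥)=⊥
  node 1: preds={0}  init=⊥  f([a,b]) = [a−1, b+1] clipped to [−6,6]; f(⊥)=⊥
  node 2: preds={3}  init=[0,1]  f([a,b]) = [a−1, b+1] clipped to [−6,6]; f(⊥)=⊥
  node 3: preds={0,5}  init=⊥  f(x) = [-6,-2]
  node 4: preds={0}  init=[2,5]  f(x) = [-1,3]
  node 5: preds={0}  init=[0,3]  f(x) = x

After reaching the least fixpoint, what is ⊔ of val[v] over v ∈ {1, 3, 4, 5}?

Iteration log — 14 steps:
  step 1. node 0  ⊔preds=[0,3]  new=[2,5]  old=⊥  +wl: 
  step 2. node 1  ⊔preds=[2,5]  new=[1,6]  old=⊥  +wl: 
  step 3. node 2  ⊔preds=⊥  new=[0,1]  stable
  step 4. node 3  ⊔preds=[0,5]  new=[-6,-2]  old=⊥  +wl: 0,2
  step 5. node 4  ⊔preds=[2,5]  new=[-1,5]  old=[2,5]  +wl: 
  step 6. node 5  ⊔preds=[2,5]  new=[0,5]  old=[0,3]  +wl: 3
  step 7. node 0  ⊔preds=[-6,5]  new=[-4,6]  old=[2,5]  +wl: 1,4,5
  step 8. node 2  ⊔preds=[-6,-2]  new=[-6,1]  old=[0,1]  +wl: 
  step 9. node 3  ⊔preds=[-4,6]  new=[-6,-2]  stable
  step 10. node 1  ⊔preds=[-4,6]  new=[-5,6]  old=[1,6]  +wl: 
  step 11. node 4  ⊔preds=[-4,6]  new=[-1,5]  stable
  step 12. node 5  ⊔preds=[-4,6]  new=[-4,6]  old=[0,5]  +wl: 0,3
  step 13. node 0  ⊔preds=[-6,6]  new=[-4,6]  stable
  step 14. node 3  ⊔preds=[-4,6]  new=[-6,-2]  stable

Least fixpoint reached:
  node 0: [-4,6]
  node 1: [-5,6]
  node 2: [-6,1]
  node 3: [-6,-2]
  node 4: [-1,5]
  node 5: [-4,6]

[-6,6]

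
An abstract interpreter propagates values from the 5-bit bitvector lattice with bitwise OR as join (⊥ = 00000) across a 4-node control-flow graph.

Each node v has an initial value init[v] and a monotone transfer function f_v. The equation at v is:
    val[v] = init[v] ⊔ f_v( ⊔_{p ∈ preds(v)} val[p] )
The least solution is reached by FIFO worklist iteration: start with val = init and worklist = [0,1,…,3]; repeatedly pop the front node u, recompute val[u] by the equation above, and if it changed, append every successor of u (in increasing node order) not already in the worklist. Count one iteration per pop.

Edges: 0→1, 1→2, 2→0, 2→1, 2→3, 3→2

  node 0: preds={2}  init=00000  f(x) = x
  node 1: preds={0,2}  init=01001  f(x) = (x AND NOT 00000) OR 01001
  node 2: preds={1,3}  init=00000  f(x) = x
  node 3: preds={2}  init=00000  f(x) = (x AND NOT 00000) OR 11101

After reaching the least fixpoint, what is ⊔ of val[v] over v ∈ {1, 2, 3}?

11101

Trace (11 dequeues):
  [1] u=0 | in 00000 | out 00000 | ==
  [2] u=1 | in 00000 | out 01001 | ==
  [3] u=2 | in 01001 | out 01001 | prev 00000 | push {0,1}
  [4] u=3 | in 01001 | out 11101 | prev 00000 | push {2}
  [5] u=0 | in 01001 | out 01001 | prev 00000 | push {}
  [6] u=1 | in 01001 | out 01001 | ==
  [7] u=2 | in 11101 | out 11101 | prev 01001 | push {0,1,3}
  [8] u=0 | in 11101 | out 11101 | prev 01001 | push {}
  [9] u=1 | in 11101 | out 11101 | prev 01001 | push {2}
  [10] u=3 | in 11101 | out 11101 | ==
  [11] u=2 | in 11101 | out 11101 | ==

Converged values:
  [0] 11101
  [1] 11101
  [2] 11101
  [3] 11101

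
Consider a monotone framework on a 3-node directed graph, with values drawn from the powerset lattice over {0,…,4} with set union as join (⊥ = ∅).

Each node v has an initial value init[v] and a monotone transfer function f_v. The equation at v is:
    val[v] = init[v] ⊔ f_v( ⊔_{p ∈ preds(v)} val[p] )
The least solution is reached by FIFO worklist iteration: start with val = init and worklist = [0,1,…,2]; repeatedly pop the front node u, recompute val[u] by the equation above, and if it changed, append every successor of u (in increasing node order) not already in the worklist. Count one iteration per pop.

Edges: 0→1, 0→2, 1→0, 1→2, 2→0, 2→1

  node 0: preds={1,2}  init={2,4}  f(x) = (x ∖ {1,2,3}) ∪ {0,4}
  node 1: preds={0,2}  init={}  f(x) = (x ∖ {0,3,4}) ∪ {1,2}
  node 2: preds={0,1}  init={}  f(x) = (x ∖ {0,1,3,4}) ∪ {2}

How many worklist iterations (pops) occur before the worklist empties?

Trace (5 dequeues):
  [1] u=0 | in {} | out {0,2,4} | prev {2,4} | push {}
  [2] u=1 | in {0,2,4} | out {1,2} | prev {} | push {0}
  [3] u=2 | in {0,1,2,4} | out {2} | prev {} | push {1}
  [4] u=0 | in {1,2} | out {0,2,4} | ==
  [5] u=1 | in {0,2,4} | out {1,2} | ==

Converged values:
  [0] {0,2,4}
  [1] {1,2}
  [2] {2}

5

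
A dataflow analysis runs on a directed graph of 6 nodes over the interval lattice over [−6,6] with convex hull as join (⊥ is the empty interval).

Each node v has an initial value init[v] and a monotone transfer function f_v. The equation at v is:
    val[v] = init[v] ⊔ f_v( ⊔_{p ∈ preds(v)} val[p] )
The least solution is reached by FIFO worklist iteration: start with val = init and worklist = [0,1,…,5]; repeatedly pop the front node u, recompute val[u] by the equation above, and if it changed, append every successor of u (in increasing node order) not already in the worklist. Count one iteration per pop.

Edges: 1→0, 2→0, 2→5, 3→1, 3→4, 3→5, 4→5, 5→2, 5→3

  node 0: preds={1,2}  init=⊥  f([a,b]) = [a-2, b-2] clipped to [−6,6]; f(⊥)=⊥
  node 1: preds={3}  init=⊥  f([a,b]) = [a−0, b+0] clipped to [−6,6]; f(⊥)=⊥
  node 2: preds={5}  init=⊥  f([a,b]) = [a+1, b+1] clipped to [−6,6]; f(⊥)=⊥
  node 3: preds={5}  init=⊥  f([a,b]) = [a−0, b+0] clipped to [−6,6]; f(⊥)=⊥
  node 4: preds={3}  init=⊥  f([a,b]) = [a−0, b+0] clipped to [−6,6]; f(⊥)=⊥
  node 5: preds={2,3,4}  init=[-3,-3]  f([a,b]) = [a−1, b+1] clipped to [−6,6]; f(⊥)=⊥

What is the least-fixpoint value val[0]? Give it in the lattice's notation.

[-6,4]

Worklist (40 pops):
  #1 pop 0: in=⊥ → ⊥ (no change)
  #2 pop 1: in=⊥ → ⊥ (no change)
  #3 pop 2: in=[-3,-3] → [-2,-2] (was ⊥); enqueue [0]
  #4 pop 3: in=[-3,-3] → [-3,-3] (was ⊥); enqueue [1]
  #5 pop 4: in=[-3,-3] → [-3,-3] (was ⊥); enqueue []
  #6 pop 5: in=[-3,-2] → [-4,-1] (was [-3,-3]); enqueue [2,3]
  #7 pop 0: in=[-2,-2] → [-4,-4] (was ⊥); enqueue []
  #8 pop 1: in=[-3,-3] → [-3,-3] (was ⊥); enqueue [0]
  #9 pop 2: in=[-4,-1] → [-3,0] (was [-2,-2]); enqueue [5]
  #10 pop 3: in=[-4,-1] → [-4,-1] (was [-3,-3]); enqueue [1,4]
  #11 pop 0: in=[-3,0] → [-5,-2] (was [-4,-4]); enqueue []
  #12 pop 5: in=[-4,0] → [-5,1] (was [-4,-1]); enqueue [2,3]
  #13 pop 1: in=[-4,-1] → [-4,-1] (was [-3,-3]); enqueue [0]
  #14 pop 4: in=[-4,-1] → [-4,-1] (was [-3,-3]); enqueue [5]
  #15 pop 2: in=[-5,1] → [-4,2] (was [-3,0]); enqueue []
  #16 pop 3: in=[-5,1] → [-5,1] (was [-4,-1]); enqueue [1,4]
  #17 pop 0: in=[-4,2] → [-6,0] (was [-5,-2]); enqueue []
  #18 pop 5: in=[-5,2] → [-6,3] (was [-5,1]); enqueue [2,3]
  #19 pop 1: in=[-5,1] → [-5,1] (was [-4,-1]); enqueue [0]
  #20 pop 4: in=[-5,1] → [-5,1] (was [-4,-1]); enqueue [5]
  #21 pop 2: in=[-6,3] → [-5,4] (was [-4,2]); enqueue []
  #22 pop 3: in=[-6,3] → [-6,3] (was [-5,1]); enqueue [1,4]
  #23 pop 0: in=[-5,4] → [-6,2] (was [-6,0]); enqueue []
  #24 pop 5: in=[-6,4] → [-6,5] (was [-6,3]); enqueue [2,3]
  #25 pop 1: in=[-6,3] → [-6,3] (was [-5,1]); enqueue [0]
  #26 pop 4: in=[-6,3] → [-6,3] (was [-5,1]); enqueue [5]
  #27 pop 2: in=[-6,5] → [-5,6] (was [-5,4]); enqueue []
  #28 pop 3: in=[-6,5] → [-6,5] (was [-6,3]); enqueue [1,4]
  #29 pop 0: in=[-6,6] → [-6,4] (was [-6,2]); enqueue []
  #30 pop 5: in=[-6,6] → [-6,6] (was [-6,5]); enqueue [2,3]
  #31 pop 1: in=[-6,5] → [-6,5] (was [-6,3]); enqueue [0]
  #32 pop 4: in=[-6,5] → [-6,5] (was [-6,3]); enqueue [5]
  #33 pop 2: in=[-6,6] → [-5,6] (no change)
  #34 pop 3: in=[-6,6] → [-6,6] (was [-6,5]); enqueue [1,4]
  #35 pop 0: in=[-6,6] → [-6,4] (no change)
  #36 pop 5: in=[-6,6] → [-6,6] (no change)
  #37 pop 1: in=[-6,6] → [-6,6] (was [-6,5]); enqueue [0]
  #38 pop 4: in=[-6,6] → [-6,6] (was [-6,5]); enqueue [5]
  #39 pop 0: in=[-6,6] → [-6,4] (no change)
  #40 pop 5: in=[-6,6] → [-6,6] (no change)

Fixpoint:
  val[0] = [-6,4]
  val[1] = [-6,6]
  val[2] = [-5,6]
  val[3] = [-6,6]
  val[4] = [-6,6]
  val[5] = [-6,6]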